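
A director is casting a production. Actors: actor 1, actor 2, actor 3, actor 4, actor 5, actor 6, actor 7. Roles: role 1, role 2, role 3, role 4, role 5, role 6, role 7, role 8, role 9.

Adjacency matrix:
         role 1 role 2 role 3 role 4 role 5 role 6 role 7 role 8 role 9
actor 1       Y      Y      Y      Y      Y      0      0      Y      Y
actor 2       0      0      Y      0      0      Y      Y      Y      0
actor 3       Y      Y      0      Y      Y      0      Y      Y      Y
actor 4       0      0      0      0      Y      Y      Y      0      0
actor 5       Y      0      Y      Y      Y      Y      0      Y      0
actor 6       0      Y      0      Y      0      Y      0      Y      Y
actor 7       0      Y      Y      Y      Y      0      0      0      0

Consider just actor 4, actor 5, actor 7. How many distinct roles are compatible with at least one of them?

The union of neighbours of {actor 4, actor 5, actor 7} is {role 1, role 2, role 3, role 4, role 5, role 6, role 7, role 8}, which has 8 elements.
Since |N(S)| = 8 ≥ |S| = 3, Hall's condition holds for this subset.

8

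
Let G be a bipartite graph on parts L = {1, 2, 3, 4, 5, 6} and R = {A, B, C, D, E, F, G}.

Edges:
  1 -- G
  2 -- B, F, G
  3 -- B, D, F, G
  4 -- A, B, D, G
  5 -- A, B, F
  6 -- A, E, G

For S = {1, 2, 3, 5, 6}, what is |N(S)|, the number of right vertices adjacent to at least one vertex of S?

6

The union of neighbours of {1, 2, 3, 5, 6} is {A, B, D, E, F, G}, which has 6 elements.
Since |N(S)| = 6 ≥ |S| = 5, Hall's condition holds for this subset.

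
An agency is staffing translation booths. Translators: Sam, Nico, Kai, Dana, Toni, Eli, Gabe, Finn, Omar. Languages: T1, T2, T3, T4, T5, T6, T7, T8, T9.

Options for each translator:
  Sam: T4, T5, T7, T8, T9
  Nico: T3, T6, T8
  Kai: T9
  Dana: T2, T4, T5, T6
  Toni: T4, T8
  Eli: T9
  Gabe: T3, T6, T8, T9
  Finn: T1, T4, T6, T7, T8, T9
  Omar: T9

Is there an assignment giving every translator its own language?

No

The set {Kai, Eli, Omar} has only 1 neighbour ({T9}), so by Hall's theorem at most 7 of the 9 translators can be matched.
Hence no matching covers every translator.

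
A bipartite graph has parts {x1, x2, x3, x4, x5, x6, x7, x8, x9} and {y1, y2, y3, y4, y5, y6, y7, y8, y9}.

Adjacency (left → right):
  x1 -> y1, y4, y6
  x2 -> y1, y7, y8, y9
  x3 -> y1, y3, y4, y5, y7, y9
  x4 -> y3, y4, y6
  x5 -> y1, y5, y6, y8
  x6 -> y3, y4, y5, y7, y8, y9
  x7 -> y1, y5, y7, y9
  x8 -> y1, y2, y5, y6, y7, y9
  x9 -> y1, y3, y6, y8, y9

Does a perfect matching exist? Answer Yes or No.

Yes

A valid assignment of size 9: x1–y4, x2–y7, x3–y9, x4–y3, x5–y1, x6–y8, x7–y5, x8–y2, x9–y6.
Every left vertex is matched, so this is a perfect matching.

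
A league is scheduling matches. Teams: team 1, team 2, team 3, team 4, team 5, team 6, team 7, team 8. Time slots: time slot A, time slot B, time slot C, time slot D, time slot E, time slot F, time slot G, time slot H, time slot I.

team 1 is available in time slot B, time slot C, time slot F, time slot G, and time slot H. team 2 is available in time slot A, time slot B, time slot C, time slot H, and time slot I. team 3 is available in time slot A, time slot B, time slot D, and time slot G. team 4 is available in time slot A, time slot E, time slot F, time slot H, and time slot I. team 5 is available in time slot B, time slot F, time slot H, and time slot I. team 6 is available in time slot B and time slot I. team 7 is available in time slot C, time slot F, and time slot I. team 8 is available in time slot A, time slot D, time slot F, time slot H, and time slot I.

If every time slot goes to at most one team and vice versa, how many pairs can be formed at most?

8

One maximum matching: team 1-time slot G, team 2-time slot C, team 3-time slot D, team 4-time slot E, team 5-time slot I, team 6-time slot B, team 7-time slot F, team 8-time slot H.
All 8 teams are matched, so no larger matching exists.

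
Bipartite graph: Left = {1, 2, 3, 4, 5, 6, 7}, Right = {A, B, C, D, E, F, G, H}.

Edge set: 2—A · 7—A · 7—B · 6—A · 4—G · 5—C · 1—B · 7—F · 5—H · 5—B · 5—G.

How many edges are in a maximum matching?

For example, pair 1-B, 2-A, 4-G, 5-C, 7-F.
The set {2, 3, 6} has only 1 neighbour ({A}), so by Hall's theorem at most 5 of the 7 left vertices can be matched.

5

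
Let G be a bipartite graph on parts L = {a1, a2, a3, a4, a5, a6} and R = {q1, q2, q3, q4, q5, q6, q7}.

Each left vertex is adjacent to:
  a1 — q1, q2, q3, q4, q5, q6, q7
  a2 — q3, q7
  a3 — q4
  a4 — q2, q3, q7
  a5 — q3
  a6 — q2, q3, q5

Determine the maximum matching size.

6

For example, pair a1-q6, a2-q7, a3-q4, a4-q2, a5-q3, a6-q5.
All 6 left vertices are matched, so no larger matching exists.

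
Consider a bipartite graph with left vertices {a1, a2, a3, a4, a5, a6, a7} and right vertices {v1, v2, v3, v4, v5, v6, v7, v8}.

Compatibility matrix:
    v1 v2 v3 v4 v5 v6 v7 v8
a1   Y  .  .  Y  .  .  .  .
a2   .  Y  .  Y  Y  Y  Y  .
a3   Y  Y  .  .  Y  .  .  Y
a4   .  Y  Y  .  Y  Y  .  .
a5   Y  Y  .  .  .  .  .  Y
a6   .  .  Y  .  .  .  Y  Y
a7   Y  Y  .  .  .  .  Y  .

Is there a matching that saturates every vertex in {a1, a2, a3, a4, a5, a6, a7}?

For example, pair a1→v4, a2→v6, a3→v8, a4→v3, a5→v1, a6→v7, a7→v2.
Every left vertex is matched, so this matching saturates all of them.

Yes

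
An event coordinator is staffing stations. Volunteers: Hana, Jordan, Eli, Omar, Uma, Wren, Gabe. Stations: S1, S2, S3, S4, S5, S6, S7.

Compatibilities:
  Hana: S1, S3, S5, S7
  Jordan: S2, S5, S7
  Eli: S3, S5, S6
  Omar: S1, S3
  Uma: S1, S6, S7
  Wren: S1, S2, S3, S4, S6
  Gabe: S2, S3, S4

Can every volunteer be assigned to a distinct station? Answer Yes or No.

Yes

For example, pair Hana–S5, Jordan–S7, Eli–S3, Omar–S1, Uma–S6, Wren–S4, Gabe–S2.
All 7 volunteers are covered.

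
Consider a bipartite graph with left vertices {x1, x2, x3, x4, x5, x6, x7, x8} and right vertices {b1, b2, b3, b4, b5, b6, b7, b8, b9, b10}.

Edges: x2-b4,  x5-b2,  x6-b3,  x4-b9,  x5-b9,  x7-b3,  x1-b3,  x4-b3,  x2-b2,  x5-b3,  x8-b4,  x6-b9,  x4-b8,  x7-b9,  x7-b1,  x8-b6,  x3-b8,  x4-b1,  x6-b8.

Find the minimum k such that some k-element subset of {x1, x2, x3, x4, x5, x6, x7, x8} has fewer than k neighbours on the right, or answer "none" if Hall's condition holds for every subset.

5

Take S = {x1, x3, x4, x6, x7}. Its neighbourhood is {b1, b3, b8, b9}, so |N(S)| = 4 < |S| = 5.
Every subset of size less than 5 has at least as many neighbours as members, so 5 is the minimum.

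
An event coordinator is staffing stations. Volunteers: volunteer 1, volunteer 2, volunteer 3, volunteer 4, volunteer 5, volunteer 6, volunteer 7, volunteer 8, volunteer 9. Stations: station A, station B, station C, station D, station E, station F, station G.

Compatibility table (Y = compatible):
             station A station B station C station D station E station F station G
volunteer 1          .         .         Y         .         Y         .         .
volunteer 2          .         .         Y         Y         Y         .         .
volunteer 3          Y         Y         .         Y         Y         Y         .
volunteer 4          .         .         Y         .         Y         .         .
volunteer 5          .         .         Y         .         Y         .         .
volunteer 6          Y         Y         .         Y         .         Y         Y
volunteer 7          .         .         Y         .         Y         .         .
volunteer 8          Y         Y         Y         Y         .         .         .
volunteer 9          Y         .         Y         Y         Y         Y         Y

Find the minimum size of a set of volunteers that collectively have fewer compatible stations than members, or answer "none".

Take S = {volunteer 1, volunteer 4, volunteer 5}. Its neighbourhood is {station C, station E}, so |N(S)| = 2 < |S| = 3.
Every subset of size less than 3 has at least as many neighbours as members, so 3 is the minimum.

3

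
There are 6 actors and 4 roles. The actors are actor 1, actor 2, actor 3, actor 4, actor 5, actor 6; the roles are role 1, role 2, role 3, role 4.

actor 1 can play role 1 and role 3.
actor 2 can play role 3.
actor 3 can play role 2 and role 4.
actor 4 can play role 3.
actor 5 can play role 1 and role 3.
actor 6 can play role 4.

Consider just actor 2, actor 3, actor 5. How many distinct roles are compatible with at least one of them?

The union of neighbours of {actor 2, actor 3, actor 5} is {role 1, role 2, role 3, role 4}, which has 4 elements.
Since |N(S)| = 4 ≥ |S| = 3, Hall's condition holds for this subset.

4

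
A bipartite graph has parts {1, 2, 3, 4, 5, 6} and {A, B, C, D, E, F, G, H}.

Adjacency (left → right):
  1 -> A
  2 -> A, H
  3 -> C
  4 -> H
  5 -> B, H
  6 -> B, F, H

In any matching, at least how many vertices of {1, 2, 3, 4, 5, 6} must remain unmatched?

1

One maximum matching: 1→A, 2→H, 3→C, 5→B, 6→F.
The set {1, 2, 4} has only 2 neighbours ({A, H}), so by Hall's theorem at most 5 of the 6 left vertices can be matched.
That matches 5 of the 6, leaving 1 unmatched; no matching can do better.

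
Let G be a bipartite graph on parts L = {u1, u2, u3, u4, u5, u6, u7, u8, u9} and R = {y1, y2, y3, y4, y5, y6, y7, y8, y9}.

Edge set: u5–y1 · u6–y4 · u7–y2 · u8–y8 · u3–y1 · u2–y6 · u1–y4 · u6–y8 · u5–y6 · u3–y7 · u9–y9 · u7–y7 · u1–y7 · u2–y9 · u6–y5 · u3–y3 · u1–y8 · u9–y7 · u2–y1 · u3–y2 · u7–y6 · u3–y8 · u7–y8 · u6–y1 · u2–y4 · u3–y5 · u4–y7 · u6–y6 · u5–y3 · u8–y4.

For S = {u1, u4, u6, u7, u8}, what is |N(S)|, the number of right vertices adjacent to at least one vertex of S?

7

The union of neighbours of {u1, u4, u6, u7, u8} is {y1, y2, y4, y5, y6, y7, y8}, which has 7 elements.
Since |N(S)| = 7 ≥ |S| = 5, Hall's condition holds for this subset.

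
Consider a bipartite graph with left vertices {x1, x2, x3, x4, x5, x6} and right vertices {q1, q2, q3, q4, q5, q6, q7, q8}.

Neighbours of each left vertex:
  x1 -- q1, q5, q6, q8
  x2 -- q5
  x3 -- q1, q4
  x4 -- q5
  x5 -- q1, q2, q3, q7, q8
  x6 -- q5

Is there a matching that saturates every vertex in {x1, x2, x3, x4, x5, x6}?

The set {x2, x4, x6} has only 1 neighbour ({q5}), so by Hall's theorem at most 4 of the 6 left vertices can be matched.
Hence no matching covers every left vertex.

No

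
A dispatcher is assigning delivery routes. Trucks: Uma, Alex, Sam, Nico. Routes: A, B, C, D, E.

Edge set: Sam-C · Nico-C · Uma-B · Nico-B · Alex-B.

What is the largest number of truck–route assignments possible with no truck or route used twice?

A valid assignment of size 2: Uma-B, Sam-C.
The set {Uma, Alex, Sam, Nico} has only 2 neighbours ({B, C}), so by Hall's theorem at most 2 of the 4 trucks can be matched.

2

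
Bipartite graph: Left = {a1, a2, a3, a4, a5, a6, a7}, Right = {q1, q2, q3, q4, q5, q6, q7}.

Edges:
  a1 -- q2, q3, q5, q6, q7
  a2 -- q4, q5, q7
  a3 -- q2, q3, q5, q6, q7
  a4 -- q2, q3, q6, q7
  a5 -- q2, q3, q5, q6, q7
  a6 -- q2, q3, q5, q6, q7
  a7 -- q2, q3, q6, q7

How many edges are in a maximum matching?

6

A valid assignment of size 6: a1→q5, a2→q4, a3→q3, a4→q2, a5→q7, a6→q6.
The set {a1, a3, a4, a5, a6, a7} has only 5 neighbours ({q2, q3, q5, q6, q7}), so by Hall's theorem at most 6 of the 7 left vertices can be matched.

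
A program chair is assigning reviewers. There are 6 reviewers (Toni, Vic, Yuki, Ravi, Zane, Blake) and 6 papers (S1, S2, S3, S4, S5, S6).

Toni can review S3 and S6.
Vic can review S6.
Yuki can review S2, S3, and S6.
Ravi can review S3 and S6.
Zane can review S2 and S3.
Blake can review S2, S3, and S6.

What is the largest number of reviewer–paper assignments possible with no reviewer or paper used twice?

3

For example, pair Toni→S3, Vic→S6, Yuki→S2.
The set {Toni, Vic, Yuki, Ravi, Zane, Blake} has only 3 neighbours ({S2, S3, S6}), so by Hall's theorem at most 3 of the 6 reviewers can be matched.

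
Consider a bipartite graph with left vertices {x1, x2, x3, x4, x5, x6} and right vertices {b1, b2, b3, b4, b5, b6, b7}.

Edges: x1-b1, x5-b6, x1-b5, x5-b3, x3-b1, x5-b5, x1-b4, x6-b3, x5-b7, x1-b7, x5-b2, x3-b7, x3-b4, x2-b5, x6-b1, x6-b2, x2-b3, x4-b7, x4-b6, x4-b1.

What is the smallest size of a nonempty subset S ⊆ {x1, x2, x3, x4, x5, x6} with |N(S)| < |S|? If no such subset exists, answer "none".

none

A matching saturating every left vertex exists, for instance x1→b7, x2→b5, x3→b4, x4→b1, x5→b6, x6→b3.
By Hall's marriage theorem, this means |N(S)| ≥ |S| for every subset S, so no violating subset exists.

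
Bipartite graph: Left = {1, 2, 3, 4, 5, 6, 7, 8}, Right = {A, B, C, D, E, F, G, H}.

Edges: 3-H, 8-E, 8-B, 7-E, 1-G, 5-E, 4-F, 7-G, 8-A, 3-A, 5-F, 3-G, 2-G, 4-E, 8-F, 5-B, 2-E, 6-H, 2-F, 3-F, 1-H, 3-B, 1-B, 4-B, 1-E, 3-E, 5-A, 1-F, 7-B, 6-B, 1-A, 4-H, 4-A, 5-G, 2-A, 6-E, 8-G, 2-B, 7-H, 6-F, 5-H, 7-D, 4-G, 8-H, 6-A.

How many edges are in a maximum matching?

For example, pair 1→B, 2→F, 3→H, 4→G, 5→E, 6→A, 7→D.
The set {1, 2, 3, 4, 5, 6, 8} has only 6 neighbours ({A, B, E, F, G, H}), so by Hall's theorem at most 7 of the 8 left vertices can be matched.

7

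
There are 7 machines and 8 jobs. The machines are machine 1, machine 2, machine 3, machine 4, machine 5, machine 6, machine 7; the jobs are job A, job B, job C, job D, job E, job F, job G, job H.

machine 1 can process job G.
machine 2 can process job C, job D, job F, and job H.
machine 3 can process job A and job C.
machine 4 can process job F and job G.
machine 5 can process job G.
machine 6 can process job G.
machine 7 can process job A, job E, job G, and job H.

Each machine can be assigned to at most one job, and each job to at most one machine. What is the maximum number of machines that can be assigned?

5

For example, pair machine 1→job G, machine 2→job H, machine 3→job C, machine 4→job F, machine 7→job A.
The set {machine 1, machine 5, machine 6} has only 1 neighbour ({job G}), so by Hall's theorem at most 5 of the 7 machines can be matched.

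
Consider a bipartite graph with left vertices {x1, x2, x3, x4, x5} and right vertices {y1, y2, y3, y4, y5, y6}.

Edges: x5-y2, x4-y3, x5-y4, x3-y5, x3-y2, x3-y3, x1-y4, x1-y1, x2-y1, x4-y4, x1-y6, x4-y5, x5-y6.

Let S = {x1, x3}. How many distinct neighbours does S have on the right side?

The union of neighbours of {x1, x3} is {y1, y2, y3, y4, y5, y6}, which has 6 elements.
Since |N(S)| = 6 ≥ |S| = 2, Hall's condition holds for this subset.

6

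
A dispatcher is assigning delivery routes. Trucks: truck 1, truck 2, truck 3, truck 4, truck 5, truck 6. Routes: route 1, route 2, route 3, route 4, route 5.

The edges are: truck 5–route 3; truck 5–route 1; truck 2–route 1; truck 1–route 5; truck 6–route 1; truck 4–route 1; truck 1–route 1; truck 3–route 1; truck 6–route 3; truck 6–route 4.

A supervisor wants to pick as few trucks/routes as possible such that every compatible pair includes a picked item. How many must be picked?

4

{truck 1, truck 5, truck 6, route 1} is a vertex cover of size 4: every edge has an endpoint in this set.
No smaller cover exists because truck 1–route 5, truck 2–route 1, truck 5–route 3, truck 6–route 4 is a matching of size 4, and a cover must include an endpoint of each of these disjoint edges (König's theorem).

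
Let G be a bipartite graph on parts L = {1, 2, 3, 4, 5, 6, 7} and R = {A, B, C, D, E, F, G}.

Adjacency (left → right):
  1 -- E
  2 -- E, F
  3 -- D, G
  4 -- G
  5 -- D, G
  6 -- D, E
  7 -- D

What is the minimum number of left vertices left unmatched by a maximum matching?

3

For example, pair 1–E, 2–F, 3–D, 4–G.
The set {1, 3, 4, 5, 6, 7} has only 3 neighbours ({D, E, G}), so by Hall's theorem at most 4 of the 7 left vertices can be matched.
That matches 4 of the 7, leaving 3 unmatched; no matching can do better.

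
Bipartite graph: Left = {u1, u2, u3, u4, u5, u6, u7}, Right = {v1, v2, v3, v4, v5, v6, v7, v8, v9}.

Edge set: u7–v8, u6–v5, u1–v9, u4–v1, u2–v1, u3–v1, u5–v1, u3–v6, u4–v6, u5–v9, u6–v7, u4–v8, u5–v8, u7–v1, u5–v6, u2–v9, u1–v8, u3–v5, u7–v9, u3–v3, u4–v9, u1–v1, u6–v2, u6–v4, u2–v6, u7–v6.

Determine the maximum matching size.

For example, pair u1→v8, u2→v9, u3→v3, u4→v1, u5→v6, u6→v2.
The set {u1, u2, u4, u5, u7} has only 4 neighbours ({v1, v6, v8, v9}), so by Hall's theorem at most 6 of the 7 left vertices can be matched.

6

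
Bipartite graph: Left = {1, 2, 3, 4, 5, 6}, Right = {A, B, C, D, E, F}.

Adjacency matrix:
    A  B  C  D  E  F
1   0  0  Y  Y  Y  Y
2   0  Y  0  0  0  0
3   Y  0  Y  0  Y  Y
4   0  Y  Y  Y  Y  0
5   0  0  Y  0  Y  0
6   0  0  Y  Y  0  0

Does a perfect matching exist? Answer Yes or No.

For example, pair 1-F, 2-B, 3-A, 4-D, 5-E, 6-C.
All 6 left vertices are covered.

Yes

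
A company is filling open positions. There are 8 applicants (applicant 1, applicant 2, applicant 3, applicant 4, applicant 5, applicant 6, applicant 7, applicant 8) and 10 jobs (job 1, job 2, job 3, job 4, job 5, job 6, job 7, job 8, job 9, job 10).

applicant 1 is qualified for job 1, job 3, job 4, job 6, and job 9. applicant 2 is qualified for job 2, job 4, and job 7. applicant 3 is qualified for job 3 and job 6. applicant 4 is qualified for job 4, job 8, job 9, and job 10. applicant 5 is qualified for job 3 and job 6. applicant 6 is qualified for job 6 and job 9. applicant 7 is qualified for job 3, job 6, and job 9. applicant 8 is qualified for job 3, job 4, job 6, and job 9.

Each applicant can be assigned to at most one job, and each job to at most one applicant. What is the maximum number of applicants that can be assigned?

A valid assignment of size 7: applicant 1-job 1, applicant 2-job 2, applicant 3-job 6, applicant 4-job 8, applicant 5-job 3, applicant 6-job 9, applicant 8-job 4.
The set {applicant 3, applicant 5, applicant 6, applicant 7} has only 3 neighbours ({job 3, job 6, job 9}), so by Hall's theorem at most 7 of the 8 applicants can be matched.

7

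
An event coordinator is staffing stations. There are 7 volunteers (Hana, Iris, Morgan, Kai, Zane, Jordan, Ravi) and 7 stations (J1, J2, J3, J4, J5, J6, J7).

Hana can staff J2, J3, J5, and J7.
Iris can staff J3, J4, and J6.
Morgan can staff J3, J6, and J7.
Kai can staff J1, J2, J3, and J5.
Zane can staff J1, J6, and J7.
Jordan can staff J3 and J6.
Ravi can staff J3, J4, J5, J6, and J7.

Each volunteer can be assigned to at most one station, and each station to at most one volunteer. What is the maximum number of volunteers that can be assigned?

7

A valid assignment of size 7: Hana→J2, Iris→J4, Morgan→J7, Kai→J5, Zane→J1, Jordan→J3, Ravi→J6.
This saturates every volunteer, so 7 is the maximum.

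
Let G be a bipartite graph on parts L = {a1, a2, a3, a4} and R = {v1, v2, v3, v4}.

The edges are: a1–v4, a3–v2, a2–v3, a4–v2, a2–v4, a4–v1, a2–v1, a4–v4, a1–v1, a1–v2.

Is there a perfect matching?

Yes

A valid assignment of size 4: a1→v4, a2→v3, a3→v2, a4→v1.
Every left vertex is matched, so this is a perfect matching.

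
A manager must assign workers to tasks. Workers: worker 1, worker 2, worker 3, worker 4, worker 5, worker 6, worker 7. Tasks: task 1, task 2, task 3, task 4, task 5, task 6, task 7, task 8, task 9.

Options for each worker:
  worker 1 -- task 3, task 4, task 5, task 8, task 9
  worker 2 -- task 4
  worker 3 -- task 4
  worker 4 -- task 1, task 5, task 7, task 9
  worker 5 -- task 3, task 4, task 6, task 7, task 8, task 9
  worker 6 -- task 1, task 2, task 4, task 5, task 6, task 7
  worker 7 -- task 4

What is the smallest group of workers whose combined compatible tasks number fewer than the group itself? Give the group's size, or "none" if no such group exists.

2

Take S = {worker 2, worker 3}. Its neighbourhood is {task 4}, so |N(S)| = 1 < |S| = 2.
No single vertex violates Hall's condition since each has at least one neighbour, so 2 is the minimum.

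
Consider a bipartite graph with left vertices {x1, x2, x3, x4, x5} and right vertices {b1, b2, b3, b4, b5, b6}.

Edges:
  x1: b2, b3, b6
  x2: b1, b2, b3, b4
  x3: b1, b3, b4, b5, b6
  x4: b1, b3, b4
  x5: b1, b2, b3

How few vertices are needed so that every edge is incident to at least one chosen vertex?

5

A maximum matching has 5 edges (e.g. x1–b6, x2–b2, x3–b1, x4–b4, x5–b3).
By König's theorem the minimum vertex cover has the same size. One such cover is {x1, x2, x3, x4, x5}.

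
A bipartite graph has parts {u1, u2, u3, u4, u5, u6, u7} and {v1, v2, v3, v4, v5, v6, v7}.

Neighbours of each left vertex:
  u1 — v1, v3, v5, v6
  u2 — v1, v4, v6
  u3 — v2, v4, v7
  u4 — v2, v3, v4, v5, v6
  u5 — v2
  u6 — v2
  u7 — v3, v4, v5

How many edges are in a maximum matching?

6

One maximum matching: u1→v1, u2→v6, u3→v7, u4→v3, u5→v2, u7→v4.
The set {u5, u6} has only 1 neighbour ({v2}), so by Hall's theorem at most 6 of the 7 left vertices can be matched.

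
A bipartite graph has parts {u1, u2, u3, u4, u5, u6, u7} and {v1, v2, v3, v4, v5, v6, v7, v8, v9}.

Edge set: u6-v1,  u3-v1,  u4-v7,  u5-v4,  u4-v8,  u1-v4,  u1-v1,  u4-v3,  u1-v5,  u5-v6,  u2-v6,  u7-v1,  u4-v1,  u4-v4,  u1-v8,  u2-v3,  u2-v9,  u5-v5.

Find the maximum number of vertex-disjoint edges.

5

A valid assignment of size 5: u1-v8, u2-v3, u3-v1, u4-v4, u5-v6.
The set {u3, u6, u7} has only 1 neighbour ({v1}), so by Hall's theorem at most 5 of the 7 left vertices can be matched.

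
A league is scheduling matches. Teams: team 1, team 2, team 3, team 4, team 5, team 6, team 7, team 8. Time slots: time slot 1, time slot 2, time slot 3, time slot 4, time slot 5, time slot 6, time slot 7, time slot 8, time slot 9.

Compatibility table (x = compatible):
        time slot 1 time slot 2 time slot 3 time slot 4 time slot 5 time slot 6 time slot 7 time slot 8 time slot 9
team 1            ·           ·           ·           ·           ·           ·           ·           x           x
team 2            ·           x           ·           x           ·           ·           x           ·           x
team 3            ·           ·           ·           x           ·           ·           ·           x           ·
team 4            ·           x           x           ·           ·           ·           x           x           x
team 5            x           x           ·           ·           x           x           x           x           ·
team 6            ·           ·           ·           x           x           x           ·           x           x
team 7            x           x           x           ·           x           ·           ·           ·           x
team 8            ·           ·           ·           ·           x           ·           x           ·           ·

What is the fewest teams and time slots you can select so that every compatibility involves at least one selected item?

The 8 edges team 1–time slot 9, team 2–time slot 2, team 3–time slot 4, team 4–time slot 8, team 5–time slot 5, team 6–time slot 6, team 7–time slot 3, team 8–time slot 7 form a matching, so any vertex cover needs at least 8 vertices (one per matched edge).
Conversely {team 1, team 2, team 3, team 4, team 5, team 6, team 7, team 8} meets every edge and has exactly 8 vertices, so 8 is optimal.

8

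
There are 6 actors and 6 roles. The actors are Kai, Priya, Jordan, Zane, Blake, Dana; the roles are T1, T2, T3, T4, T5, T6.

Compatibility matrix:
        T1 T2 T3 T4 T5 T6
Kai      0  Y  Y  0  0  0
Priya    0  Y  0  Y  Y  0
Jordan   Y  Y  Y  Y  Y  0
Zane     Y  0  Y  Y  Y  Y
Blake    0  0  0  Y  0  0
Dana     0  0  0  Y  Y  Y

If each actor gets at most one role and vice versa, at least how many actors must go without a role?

0

For example, pair Kai–T3, Priya–T2, Jordan–T1, Zane–T5, Blake–T4, Dana–T6.
All 6 actors are matched, so no larger matching exists.
That matches 6 of the 6, leaving 0 unmatched; no matching can do better.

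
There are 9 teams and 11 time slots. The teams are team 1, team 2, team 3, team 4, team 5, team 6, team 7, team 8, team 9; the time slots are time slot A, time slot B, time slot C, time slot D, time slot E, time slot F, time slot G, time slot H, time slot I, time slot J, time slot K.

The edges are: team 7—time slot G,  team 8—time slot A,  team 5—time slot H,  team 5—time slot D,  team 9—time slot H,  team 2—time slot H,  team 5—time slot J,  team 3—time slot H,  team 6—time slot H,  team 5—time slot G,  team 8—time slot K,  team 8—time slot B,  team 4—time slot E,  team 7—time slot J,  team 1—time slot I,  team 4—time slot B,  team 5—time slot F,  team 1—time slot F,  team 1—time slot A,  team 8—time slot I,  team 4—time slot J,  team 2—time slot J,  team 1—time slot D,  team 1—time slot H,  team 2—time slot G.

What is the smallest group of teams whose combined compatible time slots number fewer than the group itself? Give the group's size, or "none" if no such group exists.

2

Take S = {team 3, team 6}. Its neighbourhood is {time slot H}, so |N(S)| = 1 < |S| = 2.
No single vertex violates Hall's condition since each has at least one neighbour, so 2 is the minimum.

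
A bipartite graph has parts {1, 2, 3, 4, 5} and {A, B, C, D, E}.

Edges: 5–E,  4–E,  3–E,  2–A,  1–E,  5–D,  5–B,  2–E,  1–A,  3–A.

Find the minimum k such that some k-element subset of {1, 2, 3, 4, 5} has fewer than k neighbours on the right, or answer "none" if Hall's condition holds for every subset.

3

Take S = {1, 2, 3}. Its neighbourhood is {A, E}, so |N(S)| = 2 < |S| = 3.
Every subset of size less than 3 has at least as many neighbours as members, so 3 is the minimum.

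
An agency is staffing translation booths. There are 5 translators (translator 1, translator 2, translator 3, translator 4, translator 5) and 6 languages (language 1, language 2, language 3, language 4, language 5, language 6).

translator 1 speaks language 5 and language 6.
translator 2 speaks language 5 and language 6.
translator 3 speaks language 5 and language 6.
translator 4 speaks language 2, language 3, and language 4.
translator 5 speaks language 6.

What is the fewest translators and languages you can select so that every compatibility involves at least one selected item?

{translator 4, language 5, language 6} is a vertex cover of size 3: every edge has an endpoint in this set.
No smaller cover exists because translator 1–language 5, translator 2–language 6, translator 4–language 2 is a matching of size 3, and a cover must include an endpoint of each of these disjoint edges (König's theorem).

3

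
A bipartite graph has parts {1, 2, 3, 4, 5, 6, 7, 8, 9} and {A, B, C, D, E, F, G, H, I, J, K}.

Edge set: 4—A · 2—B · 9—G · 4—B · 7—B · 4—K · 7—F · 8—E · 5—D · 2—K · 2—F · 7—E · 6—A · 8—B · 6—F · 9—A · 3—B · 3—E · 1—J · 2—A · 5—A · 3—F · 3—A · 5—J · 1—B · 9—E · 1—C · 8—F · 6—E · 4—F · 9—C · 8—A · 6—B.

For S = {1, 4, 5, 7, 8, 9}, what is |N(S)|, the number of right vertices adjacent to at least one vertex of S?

9

The union of neighbours of {1, 4, 5, 7, 8, 9} is {A, B, C, D, E, F, G, J, K}, which has 9 elements.
Since |N(S)| = 9 ≥ |S| = 6, Hall's condition holds for this subset.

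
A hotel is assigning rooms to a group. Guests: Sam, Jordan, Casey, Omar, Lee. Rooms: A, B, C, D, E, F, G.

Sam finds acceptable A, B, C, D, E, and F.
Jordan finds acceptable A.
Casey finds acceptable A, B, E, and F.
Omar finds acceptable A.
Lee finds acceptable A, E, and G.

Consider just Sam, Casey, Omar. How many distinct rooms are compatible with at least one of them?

The union of neighbours of {Sam, Casey, Omar} is {A, B, C, D, E, F}, which has 6 elements.
Since |N(S)| = 6 ≥ |S| = 3, Hall's condition holds for this subset.

6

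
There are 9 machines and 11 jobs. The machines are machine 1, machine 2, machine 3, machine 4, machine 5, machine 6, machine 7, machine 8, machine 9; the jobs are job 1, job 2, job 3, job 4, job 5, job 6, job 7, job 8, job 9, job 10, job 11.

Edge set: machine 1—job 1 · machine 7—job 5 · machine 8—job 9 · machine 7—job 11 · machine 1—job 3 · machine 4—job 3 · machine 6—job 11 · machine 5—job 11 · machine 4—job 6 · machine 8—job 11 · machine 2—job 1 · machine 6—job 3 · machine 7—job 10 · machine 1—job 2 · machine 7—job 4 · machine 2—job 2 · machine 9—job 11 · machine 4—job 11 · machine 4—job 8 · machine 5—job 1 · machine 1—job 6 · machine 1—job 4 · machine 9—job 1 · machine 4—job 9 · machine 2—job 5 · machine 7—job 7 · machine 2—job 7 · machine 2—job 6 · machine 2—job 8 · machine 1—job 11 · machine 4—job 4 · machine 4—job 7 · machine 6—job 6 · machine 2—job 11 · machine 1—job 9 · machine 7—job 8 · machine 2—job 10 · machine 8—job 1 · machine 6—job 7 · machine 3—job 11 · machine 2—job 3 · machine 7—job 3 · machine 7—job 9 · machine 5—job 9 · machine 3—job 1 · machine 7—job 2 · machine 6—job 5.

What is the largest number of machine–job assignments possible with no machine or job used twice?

8

A valid assignment of size 8: machine 1–job 3, machine 2–job 7, machine 3–job 11, machine 4–job 4, machine 5–job 1, machine 6–job 6, machine 7–job 5, machine 8–job 9.
The set {machine 3, machine 5, machine 8, machine 9} has only 3 neighbours ({job 1, job 11, job 9}), so by Hall's theorem at most 8 of the 9 machines can be matched.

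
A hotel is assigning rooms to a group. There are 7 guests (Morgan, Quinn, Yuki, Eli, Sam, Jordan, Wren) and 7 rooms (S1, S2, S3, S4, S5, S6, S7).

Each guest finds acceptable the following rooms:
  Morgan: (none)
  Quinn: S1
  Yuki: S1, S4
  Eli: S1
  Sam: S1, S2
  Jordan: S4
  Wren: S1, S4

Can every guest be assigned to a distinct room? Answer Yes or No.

The set {Morgan, Quinn, Yuki, Eli, Jordan, Wren} has only 2 neighbours ({S1, S4}), so by Hall's theorem at most 3 of the 7 guests can be matched.
Hence no matching covers every guest.

No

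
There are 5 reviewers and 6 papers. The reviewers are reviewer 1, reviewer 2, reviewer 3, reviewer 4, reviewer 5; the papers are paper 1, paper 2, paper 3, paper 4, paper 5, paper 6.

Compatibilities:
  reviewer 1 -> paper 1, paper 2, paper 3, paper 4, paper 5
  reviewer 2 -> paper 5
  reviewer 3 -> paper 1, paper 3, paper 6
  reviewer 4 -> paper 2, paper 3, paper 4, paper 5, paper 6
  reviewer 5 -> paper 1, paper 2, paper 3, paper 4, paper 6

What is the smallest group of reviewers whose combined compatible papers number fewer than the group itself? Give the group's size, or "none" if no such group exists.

none

A matching saturating every reviewer exists, for instance reviewer 1→paper 4, reviewer 2→paper 5, reviewer 3→paper 1, reviewer 4→paper 6, reviewer 5→paper 2.
By Hall's marriage theorem, this means |N(S)| ≥ |S| for every subset S, so no violating subset exists.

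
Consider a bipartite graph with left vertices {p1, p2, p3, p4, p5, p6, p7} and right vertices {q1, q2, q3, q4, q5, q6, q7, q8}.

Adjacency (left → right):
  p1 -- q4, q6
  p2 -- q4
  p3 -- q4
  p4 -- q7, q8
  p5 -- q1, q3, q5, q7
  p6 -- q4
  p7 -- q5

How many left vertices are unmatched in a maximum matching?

One maximum matching: p1-q6, p2-q4, p4-q8, p5-q7, p7-q5.
The set {p2, p3, p6} has only 1 neighbour ({q4}), so by Hall's theorem at most 5 of the 7 left vertices can be matched.
That matches 5 of the 7, leaving 2 unmatched; no matching can do better.

2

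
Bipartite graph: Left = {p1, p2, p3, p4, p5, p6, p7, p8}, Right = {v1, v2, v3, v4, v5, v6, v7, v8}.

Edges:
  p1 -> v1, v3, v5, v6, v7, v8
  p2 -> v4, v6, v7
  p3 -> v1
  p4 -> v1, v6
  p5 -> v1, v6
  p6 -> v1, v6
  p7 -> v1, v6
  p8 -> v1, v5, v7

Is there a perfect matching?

The set {p3, p4, p5, p6, p7} has only 2 neighbours ({v1, v6}), so by Hall's theorem at most 5 of the 8 left vertices can be matched.
Hence no matching covers every left vertex.

No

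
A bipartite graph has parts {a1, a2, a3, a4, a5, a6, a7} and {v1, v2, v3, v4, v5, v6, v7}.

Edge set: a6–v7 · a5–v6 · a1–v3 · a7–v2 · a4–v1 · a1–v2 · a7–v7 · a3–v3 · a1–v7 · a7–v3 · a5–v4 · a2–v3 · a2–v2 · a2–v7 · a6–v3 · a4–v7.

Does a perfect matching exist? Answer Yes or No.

The set {a1, a2, a3, a6, a7} has only 3 neighbours ({v2, v3, v7}), so by Hall's theorem at most 5 of the 7 left vertices can be matched.
Hence no matching covers every left vertex.

No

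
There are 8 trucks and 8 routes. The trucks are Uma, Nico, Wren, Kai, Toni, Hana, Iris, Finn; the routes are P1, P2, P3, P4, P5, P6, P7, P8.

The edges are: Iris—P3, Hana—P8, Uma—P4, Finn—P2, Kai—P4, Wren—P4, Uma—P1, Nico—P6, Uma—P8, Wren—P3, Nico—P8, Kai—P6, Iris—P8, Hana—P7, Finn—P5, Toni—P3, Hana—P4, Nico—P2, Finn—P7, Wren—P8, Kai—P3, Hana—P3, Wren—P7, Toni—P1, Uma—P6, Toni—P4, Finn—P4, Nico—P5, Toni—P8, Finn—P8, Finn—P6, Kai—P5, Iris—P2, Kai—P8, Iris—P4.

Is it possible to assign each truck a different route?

A valid assignment of size 8: Uma–P6, Nico–P5, Wren–P7, Kai–P3, Toni–P1, Hana–P4, Iris–P8, Finn–P2.
All 8 trucks are covered.

Yes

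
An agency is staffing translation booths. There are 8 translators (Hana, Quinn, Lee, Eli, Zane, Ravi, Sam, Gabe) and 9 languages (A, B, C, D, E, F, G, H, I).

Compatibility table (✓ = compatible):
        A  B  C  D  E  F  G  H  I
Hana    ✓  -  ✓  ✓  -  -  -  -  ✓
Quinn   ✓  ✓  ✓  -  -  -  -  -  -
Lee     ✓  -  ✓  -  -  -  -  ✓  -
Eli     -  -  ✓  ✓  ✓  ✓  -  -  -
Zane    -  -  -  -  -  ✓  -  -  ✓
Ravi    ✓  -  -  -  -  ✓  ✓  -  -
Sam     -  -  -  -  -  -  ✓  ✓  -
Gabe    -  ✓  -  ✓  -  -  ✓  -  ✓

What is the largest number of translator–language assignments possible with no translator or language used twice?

One maximum matching: Hana→I, Quinn→C, Lee→A, Eli→E, Zane→F, Ravi→G, Sam→H, Gabe→B.
This saturates every translator, so 8 is the maximum.

8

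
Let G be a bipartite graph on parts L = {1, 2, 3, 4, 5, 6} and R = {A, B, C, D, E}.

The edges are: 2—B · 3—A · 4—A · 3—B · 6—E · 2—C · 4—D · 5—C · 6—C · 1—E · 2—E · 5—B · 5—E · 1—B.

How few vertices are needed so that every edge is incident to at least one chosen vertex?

5

The 5 edges 1–E, 2–C, 3–A, 4–D, 5–B form a matching, so any vertex cover needs at least 5 vertices (one per matched edge).
Conversely {3, 4, B, C, E} meets every edge and has exactly 5 vertices, so 5 is optimal.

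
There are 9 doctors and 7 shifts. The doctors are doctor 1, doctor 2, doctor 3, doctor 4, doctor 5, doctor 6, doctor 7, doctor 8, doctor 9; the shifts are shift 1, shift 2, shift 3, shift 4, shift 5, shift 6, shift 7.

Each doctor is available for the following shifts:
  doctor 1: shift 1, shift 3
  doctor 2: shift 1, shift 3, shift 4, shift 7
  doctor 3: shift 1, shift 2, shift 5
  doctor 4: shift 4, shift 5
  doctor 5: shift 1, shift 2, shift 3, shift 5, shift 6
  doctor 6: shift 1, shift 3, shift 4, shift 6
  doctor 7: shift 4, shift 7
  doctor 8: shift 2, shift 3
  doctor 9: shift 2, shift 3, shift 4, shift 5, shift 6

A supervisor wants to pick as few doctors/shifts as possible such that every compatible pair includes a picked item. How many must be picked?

The 7 edges doctor 1–shift 1, doctor 2–shift 7, doctor 3–shift 2, doctor 4–shift 5, doctor 5–shift 6, doctor 6–shift 3, doctor 7–shift 4 form a matching, so any vertex cover needs at least 7 vertices (one per matched edge).
Conversely {shift 1, shift 2, shift 3, shift 4, shift 5, shift 6, shift 7} meets every edge and has exactly 7 vertices, so 7 is optimal.

7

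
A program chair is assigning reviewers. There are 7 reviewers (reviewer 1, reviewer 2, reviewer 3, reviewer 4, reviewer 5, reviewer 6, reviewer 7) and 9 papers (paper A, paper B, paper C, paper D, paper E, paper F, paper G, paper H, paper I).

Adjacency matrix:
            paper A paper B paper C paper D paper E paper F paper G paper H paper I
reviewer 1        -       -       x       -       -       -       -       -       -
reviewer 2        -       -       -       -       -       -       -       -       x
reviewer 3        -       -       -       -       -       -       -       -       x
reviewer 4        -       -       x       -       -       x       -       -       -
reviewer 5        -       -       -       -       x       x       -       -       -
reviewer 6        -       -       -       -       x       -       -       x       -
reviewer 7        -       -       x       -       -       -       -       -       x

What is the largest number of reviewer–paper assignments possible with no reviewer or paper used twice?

5

For example, pair reviewer 1→paper C, reviewer 2→paper I, reviewer 4→paper F, reviewer 5→paper E, reviewer 6→paper H.
The set {reviewer 1, reviewer 2, reviewer 3, reviewer 7} has only 2 neighbours ({paper C, paper I}), so by Hall's theorem at most 5 of the 7 reviewers can be matched.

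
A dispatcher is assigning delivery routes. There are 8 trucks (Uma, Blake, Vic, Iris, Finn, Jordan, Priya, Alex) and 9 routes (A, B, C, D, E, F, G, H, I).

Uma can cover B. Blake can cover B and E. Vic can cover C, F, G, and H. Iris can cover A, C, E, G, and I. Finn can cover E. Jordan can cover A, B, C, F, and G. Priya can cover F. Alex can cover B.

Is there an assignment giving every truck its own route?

No

The set {Uma, Blake, Finn, Alex} has only 2 neighbours ({B, E}), so by Hall's theorem at most 6 of the 8 trucks can be matched.
Hence no matching covers every truck.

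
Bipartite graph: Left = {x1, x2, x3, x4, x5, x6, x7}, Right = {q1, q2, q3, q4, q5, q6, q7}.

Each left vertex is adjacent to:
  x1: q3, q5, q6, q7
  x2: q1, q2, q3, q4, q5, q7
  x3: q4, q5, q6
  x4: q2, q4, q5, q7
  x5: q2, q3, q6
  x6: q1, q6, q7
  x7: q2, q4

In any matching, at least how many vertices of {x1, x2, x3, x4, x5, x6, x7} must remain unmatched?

0

One maximum matching: x1–q3, x2–q1, x3–q4, x4–q5, x5–q6, x6–q7, x7–q2.
All 7 left vertices are matched, so no larger matching exists.
That matches 7 of the 7, leaving 0 unmatched; no matching can do better.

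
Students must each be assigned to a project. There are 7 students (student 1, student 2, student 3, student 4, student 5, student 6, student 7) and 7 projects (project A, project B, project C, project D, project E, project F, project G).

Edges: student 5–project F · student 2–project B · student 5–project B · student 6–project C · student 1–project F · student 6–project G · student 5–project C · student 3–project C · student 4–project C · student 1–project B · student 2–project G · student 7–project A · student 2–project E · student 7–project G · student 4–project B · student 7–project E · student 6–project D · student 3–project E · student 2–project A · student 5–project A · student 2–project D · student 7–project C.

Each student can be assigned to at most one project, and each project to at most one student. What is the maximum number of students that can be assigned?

7

A valid assignment of size 7: student 1–project F, student 2–project D, student 3–project C, student 4–project B, student 5–project A, student 6–project G, student 7–project E.
This saturates every student, so 7 is the maximum.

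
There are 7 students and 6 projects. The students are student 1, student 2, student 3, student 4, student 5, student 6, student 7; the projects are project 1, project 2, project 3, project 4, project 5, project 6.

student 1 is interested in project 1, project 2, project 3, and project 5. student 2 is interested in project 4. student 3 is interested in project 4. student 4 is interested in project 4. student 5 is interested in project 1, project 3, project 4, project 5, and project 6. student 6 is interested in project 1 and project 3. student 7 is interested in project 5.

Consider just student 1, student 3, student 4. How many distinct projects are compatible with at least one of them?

5

The union of neighbours of {student 1, student 3, student 4} is {project 1, project 2, project 3, project 4, project 5}, which has 5 elements.
Since |N(S)| = 5 ≥ |S| = 3, Hall's condition holds for this subset.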